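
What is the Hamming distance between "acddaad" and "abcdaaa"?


Comparing "acddaad" and "abcdaaa" position by position:
  Position 0: 'a' vs 'a' => same
  Position 1: 'c' vs 'b' => differ
  Position 2: 'd' vs 'c' => differ
  Position 3: 'd' vs 'd' => same
  Position 4: 'a' vs 'a' => same
  Position 5: 'a' vs 'a' => same
  Position 6: 'd' vs 'a' => differ
Total differences (Hamming distance): 3

3


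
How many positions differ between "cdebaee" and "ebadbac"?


Comparing "cdebaee" and "ebadbac" position by position:
  Position 0: 'c' vs 'e' => DIFFER
  Position 1: 'd' vs 'b' => DIFFER
  Position 2: 'e' vs 'a' => DIFFER
  Position 3: 'b' vs 'd' => DIFFER
  Position 4: 'a' vs 'b' => DIFFER
  Position 5: 'e' vs 'a' => DIFFER
  Position 6: 'e' vs 'c' => DIFFER
Positions that differ: 7

7


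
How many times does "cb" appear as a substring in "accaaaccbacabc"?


Searching for "cb" in "accaaaccbacabc"
Scanning each position:
  Position 0: "ac" => no
  Position 1: "cc" => no
  Position 2: "ca" => no
  Position 3: "aa" => no
  Position 4: "aa" => no
  Position 5: "ac" => no
  Position 6: "cc" => no
  Position 7: "cb" => MATCH
  Position 8: "ba" => no
  Position 9: "ac" => no
  Position 10: "ca" => no
  Position 11: "ab" => no
  Position 12: "bc" => no
Total occurrences: 1

1


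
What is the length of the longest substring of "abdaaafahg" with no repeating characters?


Input: "abdaaafahg"
Sliding window (track last position of each char):
  Position 0 ('a'): window [0,0] length 1 -- new best
  Position 1 ('b'): window [0,1] length 2 -- new best
  Position 2 ('d'): window [0,2] length 3 -- new best
  Position 3 ('a'): repeat (last at 0), move window start to 1
  Position 3 ('a'): window [1,3] length 3
  Position 4 ('a'): repeat (last at 3), move window start to 4
  Position 4 ('a'): window [4,4] length 1
  Position 5 ('a'): repeat (last at 4), move window start to 5
  Position 5 ('a'): window [5,5] length 1
  Position 6 ('f'): window [5,6] length 2
  Position 7 ('a'): repeat (last at 5), move window start to 6
  Position 7 ('a'): window [6,7] length 2
  Position 8 ('h'): window [6,8] length 3
  Position 9 ('g'): window [6,9] length 4 -- new best
Longest substring with no repeats: "fahg" with length 4

4


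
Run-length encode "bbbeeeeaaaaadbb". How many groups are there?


Input: bbbeeeeaaaaadbb
Scanning for consecutive runs:
  Group 1: 'b' x 3 (positions 0-2)
  Group 2: 'e' x 4 (positions 3-6)
  Group 3: 'a' x 5 (positions 7-11)
  Group 4: 'd' x 1 (positions 12-12)
  Group 5: 'b' x 2 (positions 13-14)
Total groups: 5

5


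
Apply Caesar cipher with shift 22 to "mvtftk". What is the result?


Caesar cipher: shift "mvtftk" by 22
  'm' (pos 12) + 22 = pos 8 = 'i'
  'v' (pos 21) + 22 = pos 17 = 'r'
  't' (pos 19) + 22 = pos 15 = 'p'
  'f' (pos 5) + 22 = pos 1 = 'b'
  't' (pos 19) + 22 = pos 15 = 'p'
  'k' (pos 10) + 22 = pos 6 = 'g'
Result: irpbpg

irpbpg


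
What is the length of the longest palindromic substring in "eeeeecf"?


Input: "eeeeecf"
Checking substrings for palindromes:
  [0:5] "eeeee" (len 5) => palindrome
  [0:4] "eeee" (len 4) => palindrome
  [1:5] "eeee" (len 4) => palindrome
  [0:3] "eee" (len 3) => palindrome
  [1:4] "eee" (len 3) => palindrome
  [2:5] "eee" (len 3) => palindrome
Longest palindromic substring: "eeeee" with length 5

5


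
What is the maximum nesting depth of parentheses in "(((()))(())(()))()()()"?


Input: "(((()))(())(()))()()()"
Tracking depth:
  Position 0 '(': depth becomes 1
  Position 1 '(': depth becomes 2
  Position 2 '(': depth becomes 3
  Position 3 '(': depth becomes 4
  Position 4 ')': depth becomes 3
  Position 5 ')': depth becomes 2
  Position 6 ')': depth becomes 1
  Position 7 '(': depth becomes 2
  Position 8 '(': depth becomes 3
  Position 9 ')': depth becomes 2
  Position 10 ')': depth becomes 1
  Position 11 '(': depth becomes 2
  Position 12 '(': depth becomes 3
  Position 13 ')': depth becomes 2
  Position 14 ')': depth becomes 1
  Position 15 ')': depth becomes 0
  Position 16 '(': depth becomes 1
  Position 17 ')': depth becomes 0
  Position 18 '(': depth becomes 1
  Position 19 ')': depth becomes 0
  Position 20 '(': depth becomes 1
  Position 21 ')': depth becomes 0
Maximum depth reached: 4

4


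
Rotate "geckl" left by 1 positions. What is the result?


Input: "geckl", rotate left by 1
First 1 characters: "g"
Remaining characters: "eckl"
Concatenate remaining + first: "eckl" + "g" = "ecklg"

ecklg


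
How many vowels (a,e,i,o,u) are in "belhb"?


Input: belhb
Checking each character:
  'b' at position 0: consonant
  'e' at position 1: vowel (running total: 1)
  'l' at position 2: consonant
  'h' at position 3: consonant
  'b' at position 4: consonant
Total vowels: 1

1


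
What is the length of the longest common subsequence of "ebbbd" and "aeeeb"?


LCS of "ebbbd" and "aeeeb"
DP table:
           a    e    e    e    b
      0    0    0    0    0    0
  e   0    0    1    1    1    1
  b   0    0    1    1    1    2
  b   0    0    1    1    1    2
  b   0    0    1    1    1    2
  d   0    0    1    1    1    2
LCS length = dp[5][5] = 2

2


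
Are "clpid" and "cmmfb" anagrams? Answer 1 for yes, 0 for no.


Strings: "clpid", "cmmfb"
Sorted first:  cdilp
Sorted second: bcfmm
Differ at position 0: 'c' vs 'b' => not anagrams

0


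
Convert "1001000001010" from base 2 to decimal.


Input: "1001000001010" in base 2
Positional expansion:
  Digit '1' (value 1) x 2^12 = 4096
  Digit '0' (value 0) x 2^11 = 0
  Digit '0' (value 0) x 2^10 = 0
  Digit '1' (value 1) x 2^9 = 512
  Digit '0' (value 0) x 2^8 = 0
  Digit '0' (value 0) x 2^7 = 0
  Digit '0' (value 0) x 2^6 = 0
  Digit '0' (value 0) x 2^5 = 0
  Digit '0' (value 0) x 2^4 = 0
  Digit '1' (value 1) x 2^3 = 8
  Digit '0' (value 0) x 2^2 = 0
  Digit '1' (value 1) x 2^1 = 2
  Digit '0' (value 0) x 2^0 = 0
Sum = 4618

4618


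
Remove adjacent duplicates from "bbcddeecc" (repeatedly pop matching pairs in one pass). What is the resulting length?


Input: bbcddeecc
Stack-based adjacent duplicate removal:
  Read 'b': push. Stack: b
  Read 'b': matches stack top 'b' => pop. Stack: (empty)
  Read 'c': push. Stack: c
  Read 'd': push. Stack: cd
  Read 'd': matches stack top 'd' => pop. Stack: c
  Read 'e': push. Stack: ce
  Read 'e': matches stack top 'e' => pop. Stack: c
  Read 'c': matches stack top 'c' => pop. Stack: (empty)
  Read 'c': push. Stack: c
Final stack: "c" (length 1)

1


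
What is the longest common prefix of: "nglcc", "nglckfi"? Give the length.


Words: nglcc, nglckfi
  Position 0: all 'n' => match
  Position 1: all 'g' => match
  Position 2: all 'l' => match
  Position 3: all 'c' => match
  Position 4: ('c', 'k') => mismatch, stop
LCP = "nglc" (length 4)

4


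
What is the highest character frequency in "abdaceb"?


Input: abdaceb
Character counts:
  'a': 2
  'b': 2
  'c': 1
  'd': 1
  'e': 1
Maximum frequency: 2

2


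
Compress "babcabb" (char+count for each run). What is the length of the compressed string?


Input: babcabb
Runs:
  'b' x 1 => "b1"
  'a' x 1 => "a1"
  'b' x 1 => "b1"
  'c' x 1 => "c1"
  'a' x 1 => "a1"
  'b' x 2 => "b2"
Compressed: "b1a1b1c1a1b2"
Compressed length: 12

12


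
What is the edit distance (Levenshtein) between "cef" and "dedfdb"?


Computing edit distance: "cef" -> "dedfdb"
DP table:
           d    e    d    f    d    b
      0    1    2    3    4    5    6
  c   1    1    2    3    4    5    6
  e   2    2    1    2    3    4    5
  f   3    3    2    2    2    3    4
Edit distance = dp[3][6] = 4

4


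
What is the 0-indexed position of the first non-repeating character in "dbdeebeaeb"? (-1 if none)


Input: dbdeebeaeb
Character frequencies:
  'a': 1
  'b': 3
  'd': 2
  'e': 4
Scanning left to right for freq == 1:
  Position 0 ('d'): freq=2, skip
  Position 1 ('b'): freq=3, skip
  Position 2 ('d'): freq=2, skip
  Position 3 ('e'): freq=4, skip
  Position 4 ('e'): freq=4, skip
  Position 5 ('b'): freq=3, skip
  Position 6 ('e'): freq=4, skip
  Position 7 ('a'): unique! => answer = 7

7


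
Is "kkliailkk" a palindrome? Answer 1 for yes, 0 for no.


Input: kkliailkk
Reversed: kkliailkk
  Compare pos 0 ('k') with pos 8 ('k'): match
  Compare pos 1 ('k') with pos 7 ('k'): match
  Compare pos 2 ('l') with pos 6 ('l'): match
  Compare pos 3 ('i') with pos 5 ('i'): match
Result: palindrome

1


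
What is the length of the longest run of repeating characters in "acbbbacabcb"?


Input: "acbbbacabcb"
Scanning for longest run:
  Position 1 ('c'): new char, reset run to 1
  Position 2 ('b'): new char, reset run to 1
  Position 3 ('b'): continues run of 'b', length=2
  Position 4 ('b'): continues run of 'b', length=3
  Position 5 ('a'): new char, reset run to 1
  Position 6 ('c'): new char, reset run to 1
  Position 7 ('a'): new char, reset run to 1
  Position 8 ('b'): new char, reset run to 1
  Position 9 ('c'): new char, reset run to 1
  Position 10 ('b'): new char, reset run to 1
Longest run: 'b' with length 3

3


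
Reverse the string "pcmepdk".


Input: pcmepdk
Reading characters right to left:
  Position 6: 'k'
  Position 5: 'd'
  Position 4: 'p'
  Position 3: 'e'
  Position 2: 'm'
  Position 1: 'c'
  Position 0: 'p'
Reversed: kdpemcp

kdpemcp


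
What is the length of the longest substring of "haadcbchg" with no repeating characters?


Input: "haadcbchg"
Sliding window (track last position of each char):
  Position 0 ('h'): window [0,0] length 1 -- new best
  Position 1 ('a'): window [0,1] length 2 -- new best
  Position 2 ('a'): repeat (last at 1), move window start to 2
  Position 2 ('a'): window [2,2] length 1
  Position 3 ('d'): window [2,3] length 2
  Position 4 ('c'): window [2,4] length 3 -- new best
  Position 5 ('b'): window [2,5] length 4 -- new best
  Position 6 ('c'): repeat (last at 4), move window start to 5
  Position 6 ('c'): window [5,6] length 2
  Position 7 ('h'): window [5,7] length 3
  Position 8 ('g'): window [5,8] length 4
Longest substring with no repeats: "adcb" with length 4

4


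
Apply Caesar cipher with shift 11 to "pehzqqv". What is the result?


Caesar cipher: shift "pehzqqv" by 11
  'p' (pos 15) + 11 = pos 0 = 'a'
  'e' (pos 4) + 11 = pos 15 = 'p'
  'h' (pos 7) + 11 = pos 18 = 's'
  'z' (pos 25) + 11 = pos 10 = 'k'
  'q' (pos 16) + 11 = pos 1 = 'b'
  'q' (pos 16) + 11 = pos 1 = 'b'
  'v' (pos 21) + 11 = pos 6 = 'g'
Result: apskbbg

apskbbg


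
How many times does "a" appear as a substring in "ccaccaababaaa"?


Searching for "a" in "ccaccaababaaa"
Scanning each position:
  Position 0: "c" => no
  Position 1: "c" => no
  Position 2: "a" => MATCH
  Position 3: "c" => no
  Position 4: "c" => no
  Position 5: "a" => MATCH
  Position 6: "a" => MATCH
  Position 7: "b" => no
  Position 8: "a" => MATCH
  Position 9: "b" => no
  Position 10: "a" => MATCH
  Position 11: "a" => MATCH
  Position 12: "a" => MATCH
Total occurrences: 7

7


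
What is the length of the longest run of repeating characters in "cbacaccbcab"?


Input: "cbacaccbcab"
Scanning for longest run:
  Position 1 ('b'): new char, reset run to 1
  Position 2 ('a'): new char, reset run to 1
  Position 3 ('c'): new char, reset run to 1
  Position 4 ('a'): new char, reset run to 1
  Position 5 ('c'): new char, reset run to 1
  Position 6 ('c'): continues run of 'c', length=2
  Position 7 ('b'): new char, reset run to 1
  Position 8 ('c'): new char, reset run to 1
  Position 9 ('a'): new char, reset run to 1
  Position 10 ('b'): new char, reset run to 1
Longest run: 'c' with length 2

2


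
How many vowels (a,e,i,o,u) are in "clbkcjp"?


Input: clbkcjp
Checking each character:
  'c' at position 0: consonant
  'l' at position 1: consonant
  'b' at position 2: consonant
  'k' at position 3: consonant
  'c' at position 4: consonant
  'j' at position 5: consonant
  'p' at position 6: consonant
Total vowels: 0

0


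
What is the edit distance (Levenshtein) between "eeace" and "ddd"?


Computing edit distance: "eeace" -> "ddd"
DP table:
           d    d    d
      0    1    2    3
  e   1    1    2    3
  e   2    2    2    3
  a   3    3    3    3
  c   4    4    4    4
  e   5    5    5    5
Edit distance = dp[5][3] = 5

5


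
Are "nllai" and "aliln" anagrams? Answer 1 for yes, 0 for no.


Strings: "nllai", "aliln"
Sorted first:  ailln
Sorted second: ailln
Sorted forms match => anagrams

1


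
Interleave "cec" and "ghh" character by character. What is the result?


Interleaving "cec" and "ghh":
  Position 0: 'c' from first, 'g' from second => "cg"
  Position 1: 'e' from first, 'h' from second => "eh"
  Position 2: 'c' from first, 'h' from second => "ch"
Result: cgehch

cgehch


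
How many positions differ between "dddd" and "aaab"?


Comparing "dddd" and "aaab" position by position:
  Position 0: 'd' vs 'a' => DIFFER
  Position 1: 'd' vs 'a' => DIFFER
  Position 2: 'd' vs 'a' => DIFFER
  Position 3: 'd' vs 'b' => DIFFER
Positions that differ: 4

4


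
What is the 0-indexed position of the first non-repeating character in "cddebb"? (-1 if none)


Input: cddebb
Character frequencies:
  'b': 2
  'c': 1
  'd': 2
  'e': 1
Scanning left to right for freq == 1:
  Position 0 ('c'): unique! => answer = 0

0


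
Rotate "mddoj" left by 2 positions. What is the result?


Input: "mddoj", rotate left by 2
First 2 characters: "md"
Remaining characters: "doj"
Concatenate remaining + first: "doj" + "md" = "dojmd"

dojmd


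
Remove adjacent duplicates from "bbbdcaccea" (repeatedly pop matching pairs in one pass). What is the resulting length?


Input: bbbdcaccea
Stack-based adjacent duplicate removal:
  Read 'b': push. Stack: b
  Read 'b': matches stack top 'b' => pop. Stack: (empty)
  Read 'b': push. Stack: b
  Read 'd': push. Stack: bd
  Read 'c': push. Stack: bdc
  Read 'a': push. Stack: bdca
  Read 'c': push. Stack: bdcac
  Read 'c': matches stack top 'c' => pop. Stack: bdca
  Read 'e': push. Stack: bdcae
  Read 'a': push. Stack: bdcaea
Final stack: "bdcaea" (length 6)

6


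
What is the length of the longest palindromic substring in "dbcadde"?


Input: "dbcadde"
Checking substrings for palindromes:
  [4:6] "dd" (len 2) => palindrome
Longest palindromic substring: "dd" with length 2

2


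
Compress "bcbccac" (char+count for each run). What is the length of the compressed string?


Input: bcbccac
Runs:
  'b' x 1 => "b1"
  'c' x 1 => "c1"
  'b' x 1 => "b1"
  'c' x 2 => "c2"
  'a' x 1 => "a1"
  'c' x 1 => "c1"
Compressed: "b1c1b1c2a1c1"
Compressed length: 12

12


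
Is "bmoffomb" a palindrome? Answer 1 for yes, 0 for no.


Input: bmoffomb
Reversed: bmoffomb
  Compare pos 0 ('b') with pos 7 ('b'): match
  Compare pos 1 ('m') with pos 6 ('m'): match
  Compare pos 2 ('o') with pos 5 ('o'): match
  Compare pos 3 ('f') with pos 4 ('f'): match
Result: palindrome

1


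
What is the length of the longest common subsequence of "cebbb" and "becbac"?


LCS of "cebbb" and "becbac"
DP table:
           b    e    c    b    a    c
      0    0    0    0    0    0    0
  c   0    0    0    1    1    1    1
  e   0    0    1    1    1    1    1
  b   0    1    1    1    2    2    2
  b   0    1    1    1    2    2    2
  b   0    1    1    1    2    2    2
LCS length = dp[5][6] = 2

2


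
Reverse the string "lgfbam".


Input: lgfbam
Reading characters right to left:
  Position 5: 'm'
  Position 4: 'a'
  Position 3: 'b'
  Position 2: 'f'
  Position 1: 'g'
  Position 0: 'l'
Reversed: mabfgl

mabfgl


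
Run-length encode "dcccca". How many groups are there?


Input: dcccca
Scanning for consecutive runs:
  Group 1: 'd' x 1 (positions 0-0)
  Group 2: 'c' x 4 (positions 1-4)
  Group 3: 'a' x 1 (positions 5-5)
Total groups: 3

3


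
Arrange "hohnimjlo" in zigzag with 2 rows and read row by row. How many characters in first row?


Zigzag "hohnimjlo" into 2 rows:
Placing characters:
  'h' => row 0
  'o' => row 1
  'h' => row 0
  'n' => row 1
  'i' => row 0
  'm' => row 1
  'j' => row 0
  'l' => row 1
  'o' => row 0
Rows:
  Row 0: "hhijo"
  Row 1: "onml"
First row length: 5

5


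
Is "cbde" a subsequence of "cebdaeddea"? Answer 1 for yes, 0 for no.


Check if "cbde" is a subsequence of "cebdaeddea"
Greedy scan:
  Position 0 ('c'): matches sub[0] = 'c'
  Position 1 ('e'): no match needed
  Position 2 ('b'): matches sub[1] = 'b'
  Position 3 ('d'): matches sub[2] = 'd'
  Position 4 ('a'): no match needed
  Position 5 ('e'): matches sub[3] = 'e'
  Position 6 ('d'): no match needed
  Position 7 ('d'): no match needed
  Position 8 ('e'): no match needed
  Position 9 ('a'): no match needed
All 4 characters matched => is a subsequence

1


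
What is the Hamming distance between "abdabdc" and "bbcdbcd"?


Comparing "abdabdc" and "bbcdbcd" position by position:
  Position 0: 'a' vs 'b' => differ
  Position 1: 'b' vs 'b' => same
  Position 2: 'd' vs 'c' => differ
  Position 3: 'a' vs 'd' => differ
  Position 4: 'b' vs 'b' => same
  Position 5: 'd' vs 'c' => differ
  Position 6: 'c' vs 'd' => differ
Total differences (Hamming distance): 5

5


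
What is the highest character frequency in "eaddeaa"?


Input: eaddeaa
Character counts:
  'a': 3
  'd': 2
  'e': 2
Maximum frequency: 3

3


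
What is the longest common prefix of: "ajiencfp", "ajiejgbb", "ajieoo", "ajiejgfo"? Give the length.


Words: ajiencfp, ajiejgbb, ajieoo, ajiejgfo
  Position 0: all 'a' => match
  Position 1: all 'j' => match
  Position 2: all 'i' => match
  Position 3: all 'e' => match
  Position 4: ('n', 'j', 'o', 'j') => mismatch, stop
LCP = "ajie" (length 4)

4


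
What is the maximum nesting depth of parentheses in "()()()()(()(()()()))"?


Input: "()()()()(()(()()()))"
Tracking depth:
  Position 0 '(': depth becomes 1
  Position 1 ')': depth becomes 0
  Position 2 '(': depth becomes 1
  Position 3 ')': depth becomes 0
  Position 4 '(': depth becomes 1
  Position 5 ')': depth becomes 0
  Position 6 '(': depth becomes 1
  Position 7 ')': depth becomes 0
  Position 8 '(': depth becomes 1
  Position 9 '(': depth becomes 2
  Position 10 ')': depth becomes 1
  Position 11 '(': depth becomes 2
  Position 12 '(': depth becomes 3
  Position 13 ')': depth becomes 2
  Position 14 '(': depth becomes 3
  Position 15 ')': depth becomes 2
  Position 16 '(': depth becomes 3
  Position 17 ')': depth becomes 2
  Position 18 ')': depth becomes 1
  Position 19 ')': depth becomes 0
Maximum depth reached: 3

3


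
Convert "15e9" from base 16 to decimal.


Input: "15e9" in base 16
Positional expansion:
  Digit '1' (value 1) x 16^3 = 4096
  Digit '5' (value 5) x 16^2 = 1280
  Digit 'e' (value 14) x 16^1 = 224
  Digit '9' (value 9) x 16^0 = 9
Sum = 5609

5609


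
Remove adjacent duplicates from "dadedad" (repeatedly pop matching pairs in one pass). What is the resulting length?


Input: dadedad
Stack-based adjacent duplicate removal:
  Read 'd': push. Stack: d
  Read 'a': push. Stack: da
  Read 'd': push. Stack: dad
  Read 'e': push. Stack: dade
  Read 'd': push. Stack: daded
  Read 'a': push. Stack: dadeda
  Read 'd': push. Stack: dadedad
Final stack: "dadedad" (length 7)

7


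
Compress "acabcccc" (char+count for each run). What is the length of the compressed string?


Input: acabcccc
Runs:
  'a' x 1 => "a1"
  'c' x 1 => "c1"
  'a' x 1 => "a1"
  'b' x 1 => "b1"
  'c' x 4 => "c4"
Compressed: "a1c1a1b1c4"
Compressed length: 10

10


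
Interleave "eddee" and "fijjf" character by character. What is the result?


Interleaving "eddee" and "fijjf":
  Position 0: 'e' from first, 'f' from second => "ef"
  Position 1: 'd' from first, 'i' from second => "di"
  Position 2: 'd' from first, 'j' from second => "dj"
  Position 3: 'e' from first, 'j' from second => "ej"
  Position 4: 'e' from first, 'f' from second => "ef"
Result: efdidjejef

efdidjejef


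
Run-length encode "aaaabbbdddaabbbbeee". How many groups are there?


Input: aaaabbbdddaabbbbeee
Scanning for consecutive runs:
  Group 1: 'a' x 4 (positions 0-3)
  Group 2: 'b' x 3 (positions 4-6)
  Group 3: 'd' x 3 (positions 7-9)
  Group 4: 'a' x 2 (positions 10-11)
  Group 5: 'b' x 4 (positions 12-15)
  Group 6: 'e' x 3 (positions 16-18)
Total groups: 6

6


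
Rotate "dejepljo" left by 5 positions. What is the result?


Input: "dejepljo", rotate left by 5
First 5 characters: "dejep"
Remaining characters: "ljo"
Concatenate remaining + first: "ljo" + "dejep" = "ljodejep"

ljodejep


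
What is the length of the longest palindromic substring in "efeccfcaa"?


Input: "efeccfcaa"
Checking substrings for palindromes:
  [0:3] "efe" (len 3) => palindrome
  [4:7] "cfc" (len 3) => palindrome
  [3:5] "cc" (len 2) => palindrome
  [7:9] "aa" (len 2) => palindrome
Longest palindromic substring: "efe" with length 3

3


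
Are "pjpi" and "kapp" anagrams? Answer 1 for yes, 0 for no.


Strings: "pjpi", "kapp"
Sorted first:  ijpp
Sorted second: akpp
Differ at position 0: 'i' vs 'a' => not anagrams

0


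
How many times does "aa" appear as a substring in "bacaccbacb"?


Searching for "aa" in "bacaccbacb"
Scanning each position:
  Position 0: "ba" => no
  Position 1: "ac" => no
  Position 2: "ca" => no
  Position 3: "ac" => no
  Position 4: "cc" => no
  Position 5: "cb" => no
  Position 6: "ba" => no
  Position 7: "ac" => no
  Position 8: "cb" => no
Total occurrences: 0

0


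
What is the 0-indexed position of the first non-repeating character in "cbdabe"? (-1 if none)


Input: cbdabe
Character frequencies:
  'a': 1
  'b': 2
  'c': 1
  'd': 1
  'e': 1
Scanning left to right for freq == 1:
  Position 0 ('c'): unique! => answer = 0

0


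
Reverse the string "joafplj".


Input: joafplj
Reading characters right to left:
  Position 6: 'j'
  Position 5: 'l'
  Position 4: 'p'
  Position 3: 'f'
  Position 2: 'a'
  Position 1: 'o'
  Position 0: 'j'
Reversed: jlpfaoj

jlpfaoj


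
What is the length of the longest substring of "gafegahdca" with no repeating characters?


Input: "gafegahdca"
Sliding window (track last position of each char):
  Position 0 ('g'): window [0,0] length 1 -- new best
  Position 1 ('a'): window [0,1] length 2 -- new best
  Position 2 ('f'): window [0,2] length 3 -- new best
  Position 3 ('e'): window [0,3] length 4 -- new best
  Position 4 ('g'): repeat (last at 0), move window start to 1
  Position 4 ('g'): window [1,4] length 4
  Position 5 ('a'): repeat (last at 1), move window start to 2
  Position 5 ('a'): window [2,5] length 4
  Position 6 ('h'): window [2,6] length 5 -- new best
  Position 7 ('d'): window [2,7] length 6 -- new best
  Position 8 ('c'): window [2,8] length 7 -- new best
  Position 9 ('a'): repeat (last at 5), move window start to 6
  Position 9 ('a'): window [6,9] length 4
Longest substring with no repeats: "fegahdc" with length 7

7


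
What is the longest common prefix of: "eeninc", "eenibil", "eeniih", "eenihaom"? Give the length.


Words: eeninc, eenibil, eeniih, eenihaom
  Position 0: all 'e' => match
  Position 1: all 'e' => match
  Position 2: all 'n' => match
  Position 3: all 'i' => match
  Position 4: ('n', 'b', 'i', 'h') => mismatch, stop
LCP = "eeni" (length 4)

4


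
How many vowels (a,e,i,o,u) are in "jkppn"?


Input: jkppn
Checking each character:
  'j' at position 0: consonant
  'k' at position 1: consonant
  'p' at position 2: consonant
  'p' at position 3: consonant
  'n' at position 4: consonant
Total vowels: 0

0


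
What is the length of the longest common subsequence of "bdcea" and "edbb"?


LCS of "bdcea" and "edbb"
DP table:
           e    d    b    b
      0    0    0    0    0
  b   0    0    0    1    1
  d   0    0    1    1    1
  c   0    0    1    1    1
  e   0    1    1    1    1
  a   0    1    1    1    1
LCS length = dp[5][4] = 1

1


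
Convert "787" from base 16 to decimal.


Input: "787" in base 16
Positional expansion:
  Digit '7' (value 7) x 16^2 = 1792
  Digit '8' (value 8) x 16^1 = 128
  Digit '7' (value 7) x 16^0 = 7
Sum = 1927

1927


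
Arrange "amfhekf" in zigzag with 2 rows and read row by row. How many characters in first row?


Zigzag "amfhekf" into 2 rows:
Placing characters:
  'a' => row 0
  'm' => row 1
  'f' => row 0
  'h' => row 1
  'e' => row 0
  'k' => row 1
  'f' => row 0
Rows:
  Row 0: "afef"
  Row 1: "mhk"
First row length: 4

4


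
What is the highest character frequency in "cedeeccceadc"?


Input: cedeeccceadc
Character counts:
  'a': 1
  'c': 5
  'd': 2
  'e': 4
Maximum frequency: 5

5


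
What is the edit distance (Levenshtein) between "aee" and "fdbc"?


Computing edit distance: "aee" -> "fdbc"
DP table:
           f    d    b    c
      0    1    2    3    4
  a   1    1    2    3    4
  e   2    2    2    3    4
  e   3    3    3    3    4
Edit distance = dp[3][4] = 4

4


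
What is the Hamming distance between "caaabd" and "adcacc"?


Comparing "caaabd" and "adcacc" position by position:
  Position 0: 'c' vs 'a' => differ
  Position 1: 'a' vs 'd' => differ
  Position 2: 'a' vs 'c' => differ
  Position 3: 'a' vs 'a' => same
  Position 4: 'b' vs 'c' => differ
  Position 5: 'd' vs 'c' => differ
Total differences (Hamming distance): 5

5


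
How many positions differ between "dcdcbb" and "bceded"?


Comparing "dcdcbb" and "bceded" position by position:
  Position 0: 'd' vs 'b' => DIFFER
  Position 1: 'c' vs 'c' => same
  Position 2: 'd' vs 'e' => DIFFER
  Position 3: 'c' vs 'd' => DIFFER
  Position 4: 'b' vs 'e' => DIFFER
  Position 5: 'b' vs 'd' => DIFFER
Positions that differ: 5

5


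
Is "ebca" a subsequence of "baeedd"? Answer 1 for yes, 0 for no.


Check if "ebca" is a subsequence of "baeedd"
Greedy scan:
  Position 0 ('b'): no match needed
  Position 1 ('a'): no match needed
  Position 2 ('e'): matches sub[0] = 'e'
  Position 3 ('e'): no match needed
  Position 4 ('d'): no match needed
  Position 5 ('d'): no match needed
Only matched 1/4 characters => not a subsequence

0


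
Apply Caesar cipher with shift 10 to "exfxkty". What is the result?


Caesar cipher: shift "exfxkty" by 10
  'e' (pos 4) + 10 = pos 14 = 'o'
  'x' (pos 23) + 10 = pos 7 = 'h'
  'f' (pos 5) + 10 = pos 15 = 'p'
  'x' (pos 23) + 10 = pos 7 = 'h'
  'k' (pos 10) + 10 = pos 20 = 'u'
  't' (pos 19) + 10 = pos 3 = 'd'
  'y' (pos 24) + 10 = pos 8 = 'i'
Result: ohphudi

ohphudi


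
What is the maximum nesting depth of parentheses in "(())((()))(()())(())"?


Input: "(())((()))(()())(())"
Tracking depth:
  Position 0 '(': depth becomes 1
  Position 1 '(': depth becomes 2
  Position 2 ')': depth becomes 1
  Position 3 ')': depth becomes 0
  Position 4 '(': depth becomes 1
  Position 5 '(': depth becomes 2
  Position 6 '(': depth becomes 3
  Position 7 ')': depth becomes 2
  Position 8 ')': depth becomes 1
  Position 9 ')': depth becomes 0
  Position 10 '(': depth becomes 1
  Position 11 '(': depth becomes 2
  Position 12 ')': depth becomes 1
  Position 13 '(': depth becomes 2
  Position 14 ')': depth becomes 1
  Position 15 ')': depth becomes 0
  Position 16 '(': depth becomes 1
  Position 17 '(': depth becomes 2
  Position 18 ')': depth becomes 1
  Position 19 ')': depth becomes 0
Maximum depth reached: 3

3


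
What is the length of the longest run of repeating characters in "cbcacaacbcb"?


Input: "cbcacaacbcb"
Scanning for longest run:
  Position 1 ('b'): new char, reset run to 1
  Position 2 ('c'): new char, reset run to 1
  Position 3 ('a'): new char, reset run to 1
  Position 4 ('c'): new char, reset run to 1
  Position 5 ('a'): new char, reset run to 1
  Position 6 ('a'): continues run of 'a', length=2
  Position 7 ('c'): new char, reset run to 1
  Position 8 ('b'): new char, reset run to 1
  Position 9 ('c'): new char, reset run to 1
  Position 10 ('b'): new char, reset run to 1
Longest run: 'a' with length 2

2


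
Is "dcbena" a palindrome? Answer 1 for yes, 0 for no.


Input: dcbena
Reversed: anebcd
  Compare pos 0 ('d') with pos 5 ('a'): MISMATCH
  Compare pos 1 ('c') with pos 4 ('n'): MISMATCH
  Compare pos 2 ('b') with pos 3 ('e'): MISMATCH
Result: not a palindrome

0


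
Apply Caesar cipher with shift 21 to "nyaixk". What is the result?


Caesar cipher: shift "nyaixk" by 21
  'n' (pos 13) + 21 = pos 8 = 'i'
  'y' (pos 24) + 21 = pos 19 = 't'
  'a' (pos 0) + 21 = pos 21 = 'v'
  'i' (pos 8) + 21 = pos 3 = 'd'
  'x' (pos 23) + 21 = pos 18 = 's'
  'k' (pos 10) + 21 = pos 5 = 'f'
Result: itvdsf

itvdsf


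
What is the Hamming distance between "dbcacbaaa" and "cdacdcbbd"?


Comparing "dbcacbaaa" and "cdacdcbbd" position by position:
  Position 0: 'd' vs 'c' => differ
  Position 1: 'b' vs 'd' => differ
  Position 2: 'c' vs 'a' => differ
  Position 3: 'a' vs 'c' => differ
  Position 4: 'c' vs 'd' => differ
  Position 5: 'b' vs 'c' => differ
  Position 6: 'a' vs 'b' => differ
  Position 7: 'a' vs 'b' => differ
  Position 8: 'a' vs 'd' => differ
Total differences (Hamming distance): 9

9


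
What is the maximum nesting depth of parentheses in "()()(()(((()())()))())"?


Input: "()()(()(((()())()))())"
Tracking depth:
  Position 0 '(': depth becomes 1
  Position 1 ')': depth becomes 0
  Position 2 '(': depth becomes 1
  Position 3 ')': depth becomes 0
  Position 4 '(': depth becomes 1
  Position 5 '(': depth becomes 2
  Position 6 ')': depth becomes 1
  Position 7 '(': depth becomes 2
  Position 8 '(': depth becomes 3
  Position 9 '(': depth becomes 4
  Position 10 '(': depth becomes 5
  Position 11 ')': depth becomes 4
  Position 12 '(': depth becomes 5
  Position 13 ')': depth becomes 4
  Position 14 ')': depth becomes 3
  Position 15 '(': depth becomes 4
  Position 16 ')': depth becomes 3
  Position 17 ')': depth becomes 2
  Position 18 ')': depth becomes 1
  Position 19 '(': depth becomes 2
  Position 20 ')': depth becomes 1
  Position 21 ')': depth becomes 0
Maximum depth reached: 5

5


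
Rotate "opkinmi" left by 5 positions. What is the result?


Input: "opkinmi", rotate left by 5
First 5 characters: "opkin"
Remaining characters: "mi"
Concatenate remaining + first: "mi" + "opkin" = "miopkin"

miopkin


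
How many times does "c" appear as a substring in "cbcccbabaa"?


Searching for "c" in "cbcccbabaa"
Scanning each position:
  Position 0: "c" => MATCH
  Position 1: "b" => no
  Position 2: "c" => MATCH
  Position 3: "c" => MATCH
  Position 4: "c" => MATCH
  Position 5: "b" => no
  Position 6: "a" => no
  Position 7: "b" => no
  Position 8: "a" => no
  Position 9: "a" => no
Total occurrences: 4

4


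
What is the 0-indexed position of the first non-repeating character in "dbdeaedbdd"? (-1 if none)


Input: dbdeaedbdd
Character frequencies:
  'a': 1
  'b': 2
  'd': 5
  'e': 2
Scanning left to right for freq == 1:
  Position 0 ('d'): freq=5, skip
  Position 1 ('b'): freq=2, skip
  Position 2 ('d'): freq=5, skip
  Position 3 ('e'): freq=2, skip
  Position 4 ('a'): unique! => answer = 4

4


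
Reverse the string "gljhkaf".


Input: gljhkaf
Reading characters right to left:
  Position 6: 'f'
  Position 5: 'a'
  Position 4: 'k'
  Position 3: 'h'
  Position 2: 'j'
  Position 1: 'l'
  Position 0: 'g'
Reversed: fakhjlg

fakhjlg


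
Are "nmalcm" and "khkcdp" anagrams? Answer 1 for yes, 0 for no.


Strings: "nmalcm", "khkcdp"
Sorted first:  aclmmn
Sorted second: cdhkkp
Differ at position 0: 'a' vs 'c' => not anagrams

0


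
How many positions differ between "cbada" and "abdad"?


Comparing "cbada" and "abdad" position by position:
  Position 0: 'c' vs 'a' => DIFFER
  Position 1: 'b' vs 'b' => same
  Position 2: 'a' vs 'd' => DIFFER
  Position 3: 'd' vs 'a' => DIFFER
  Position 4: 'a' vs 'd' => DIFFER
Positions that differ: 4

4


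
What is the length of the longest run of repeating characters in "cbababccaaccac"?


Input: "cbababccaaccac"
Scanning for longest run:
  Position 1 ('b'): new char, reset run to 1
  Position 2 ('a'): new char, reset run to 1
  Position 3 ('b'): new char, reset run to 1
  Position 4 ('a'): new char, reset run to 1
  Position 5 ('b'): new char, reset run to 1
  Position 6 ('c'): new char, reset run to 1
  Position 7 ('c'): continues run of 'c', length=2
  Position 8 ('a'): new char, reset run to 1
  Position 9 ('a'): continues run of 'a', length=2
  Position 10 ('c'): new char, reset run to 1
  Position 11 ('c'): continues run of 'c', length=2
  Position 12 ('a'): new char, reset run to 1
  Position 13 ('c'): new char, reset run to 1
Longest run: 'c' with length 2

2


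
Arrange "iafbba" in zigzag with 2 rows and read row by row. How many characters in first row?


Zigzag "iafbba" into 2 rows:
Placing characters:
  'i' => row 0
  'a' => row 1
  'f' => row 0
  'b' => row 1
  'b' => row 0
  'a' => row 1
Rows:
  Row 0: "ifb"
  Row 1: "aba"
First row length: 3

3


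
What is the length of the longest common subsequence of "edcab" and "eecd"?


LCS of "edcab" and "eecd"
DP table:
           e    e    c    d
      0    0    0    0    0
  e   0    1    1    1    1
  d   0    1    1    1    2
  c   0    1    1    2    2
  a   0    1    1    2    2
  b   0    1    1    2    2
LCS length = dp[5][4] = 2

2


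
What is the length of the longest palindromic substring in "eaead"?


Input: "eaead"
Checking substrings for palindromes:
  [0:3] "eae" (len 3) => palindrome
  [1:4] "aea" (len 3) => palindrome
Longest palindromic substring: "eae" with length 3

3


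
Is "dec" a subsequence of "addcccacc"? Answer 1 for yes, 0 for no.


Check if "dec" is a subsequence of "addcccacc"
Greedy scan:
  Position 0 ('a'): no match needed
  Position 1 ('d'): matches sub[0] = 'd'
  Position 2 ('d'): no match needed
  Position 3 ('c'): no match needed
  Position 4 ('c'): no match needed
  Position 5 ('c'): no match needed
  Position 6 ('a'): no match needed
  Position 7 ('c'): no match needed
  Position 8 ('c'): no match needed
Only matched 1/3 characters => not a subsequence

0


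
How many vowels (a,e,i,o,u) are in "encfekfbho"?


Input: encfekfbho
Checking each character:
  'e' at position 0: vowel (running total: 1)
  'n' at position 1: consonant
  'c' at position 2: consonant
  'f' at position 3: consonant
  'e' at position 4: vowel (running total: 2)
  'k' at position 5: consonant
  'f' at position 6: consonant
  'b' at position 7: consonant
  'h' at position 8: consonant
  'o' at position 9: vowel (running total: 3)
Total vowels: 3

3


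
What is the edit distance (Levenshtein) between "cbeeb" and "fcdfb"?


Computing edit distance: "cbeeb" -> "fcdfb"
DP table:
           f    c    d    f    b
      0    1    2    3    4    5
  c   1    1    1    2    3    4
  b   2    2    2    2    3    3
  e   3    3    3    3    3    4
  e   4    4    4    4    4    4
  b   5    5    5    5    5    4
Edit distance = dp[5][5] = 4

4


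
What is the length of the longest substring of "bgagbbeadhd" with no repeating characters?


Input: "bgagbbeadhd"
Sliding window (track last position of each char):
  Position 0 ('b'): window [0,0] length 1 -- new best
  Position 1 ('g'): window [0,1] length 2 -- new best
  Position 2 ('a'): window [0,2] length 3 -- new best
  Position 3 ('g'): repeat (last at 1), move window start to 2
  Position 3 ('g'): window [2,3] length 2
  Position 4 ('b'): window [2,4] length 3
  Position 5 ('b'): repeat (last at 4), move window start to 5
  Position 5 ('b'): window [5,5] length 1
  Position 6 ('e'): window [5,6] length 2
  Position 7 ('a'): window [5,7] length 3
  Position 8 ('d'): window [5,8] length 4 -- new best
  Position 9 ('h'): window [5,9] length 5 -- new best
  Position 10 ('d'): repeat (last at 8), move window start to 9
  Position 10 ('d'): window [9,10] length 2
Longest substring with no repeats: "beadh" with length 5

5


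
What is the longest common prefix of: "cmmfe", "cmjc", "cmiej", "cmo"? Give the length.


Words: cmmfe, cmjc, cmiej, cmo
  Position 0: all 'c' => match
  Position 1: all 'm' => match
  Position 2: ('m', 'j', 'i', 'o') => mismatch, stop
LCP = "cm" (length 2)

2


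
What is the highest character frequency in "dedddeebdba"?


Input: dedddeebdba
Character counts:
  'a': 1
  'b': 2
  'd': 5
  'e': 3
Maximum frequency: 5

5


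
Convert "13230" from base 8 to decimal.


Input: "13230" in base 8
Positional expansion:
  Digit '1' (value 1) x 8^4 = 4096
  Digit '3' (value 3) x 8^3 = 1536
  Digit '2' (value 2) x 8^2 = 128
  Digit '3' (value 3) x 8^1 = 24
  Digit '0' (value 0) x 8^0 = 0
Sum = 5784

5784


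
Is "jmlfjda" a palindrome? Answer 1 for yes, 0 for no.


Input: jmlfjda
Reversed: adjflmj
  Compare pos 0 ('j') with pos 6 ('a'): MISMATCH
  Compare pos 1 ('m') with pos 5 ('d'): MISMATCH
  Compare pos 2 ('l') with pos 4 ('j'): MISMATCH
Result: not a palindrome

0


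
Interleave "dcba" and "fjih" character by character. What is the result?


Interleaving "dcba" and "fjih":
  Position 0: 'd' from first, 'f' from second => "df"
  Position 1: 'c' from first, 'j' from second => "cj"
  Position 2: 'b' from first, 'i' from second => "bi"
  Position 3: 'a' from first, 'h' from second => "ah"
Result: dfcjbiah

dfcjbiah


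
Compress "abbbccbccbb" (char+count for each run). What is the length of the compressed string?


Input: abbbccbccbb
Runs:
  'a' x 1 => "a1"
  'b' x 3 => "b3"
  'c' x 2 => "c2"
  'b' x 1 => "b1"
  'c' x 2 => "c2"
  'b' x 2 => "b2"
Compressed: "a1b3c2b1c2b2"
Compressed length: 12

12


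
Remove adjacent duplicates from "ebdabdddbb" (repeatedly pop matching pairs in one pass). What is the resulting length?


Input: ebdabdddbb
Stack-based adjacent duplicate removal:
  Read 'e': push. Stack: e
  Read 'b': push. Stack: eb
  Read 'd': push. Stack: ebd
  Read 'a': push. Stack: ebda
  Read 'b': push. Stack: ebdab
  Read 'd': push. Stack: ebdabd
  Read 'd': matches stack top 'd' => pop. Stack: ebdab
  Read 'd': push. Stack: ebdabd
  Read 'b': push. Stack: ebdabdb
  Read 'b': matches stack top 'b' => pop. Stack: ebdabd
Final stack: "ebdabd" (length 6)

6


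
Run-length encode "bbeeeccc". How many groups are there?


Input: bbeeeccc
Scanning for consecutive runs:
  Group 1: 'b' x 2 (positions 0-1)
  Group 2: 'e' x 3 (positions 2-4)
  Group 3: 'c' x 3 (positions 5-7)
Total groups: 3

3


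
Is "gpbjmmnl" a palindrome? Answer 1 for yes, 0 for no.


Input: gpbjmmnl
Reversed: lnmmjbpg
  Compare pos 0 ('g') with pos 7 ('l'): MISMATCH
  Compare pos 1 ('p') with pos 6 ('n'): MISMATCH
  Compare pos 2 ('b') with pos 5 ('m'): MISMATCH
  Compare pos 3 ('j') with pos 4 ('m'): MISMATCH
Result: not a palindrome

0


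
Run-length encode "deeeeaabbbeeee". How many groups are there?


Input: deeeeaabbbeeee
Scanning for consecutive runs:
  Group 1: 'd' x 1 (positions 0-0)
  Group 2: 'e' x 4 (positions 1-4)
  Group 3: 'a' x 2 (positions 5-6)
  Group 4: 'b' x 3 (positions 7-9)
  Group 5: 'e' x 4 (positions 10-13)
Total groups: 5

5


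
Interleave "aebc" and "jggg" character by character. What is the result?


Interleaving "aebc" and "jggg":
  Position 0: 'a' from first, 'j' from second => "aj"
  Position 1: 'e' from first, 'g' from second => "eg"
  Position 2: 'b' from first, 'g' from second => "bg"
  Position 3: 'c' from first, 'g' from second => "cg"
Result: ajegbgcg

ajegbgcg


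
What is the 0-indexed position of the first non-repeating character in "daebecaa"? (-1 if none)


Input: daebecaa
Character frequencies:
  'a': 3
  'b': 1
  'c': 1
  'd': 1
  'e': 2
Scanning left to right for freq == 1:
  Position 0 ('d'): unique! => answer = 0

0


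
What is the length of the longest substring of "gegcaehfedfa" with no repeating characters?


Input: "gegcaehfedfa"
Sliding window (track last position of each char):
  Position 0 ('g'): window [0,0] length 1 -- new best
  Position 1 ('e'): window [0,1] length 2 -- new best
  Position 2 ('g'): repeat (last at 0), move window start to 1
  Position 2 ('g'): window [1,2] length 2
  Position 3 ('c'): window [1,3] length 3 -- new best
  Position 4 ('a'): window [1,4] length 4 -- new best
  Position 5 ('e'): repeat (last at 1), move window start to 2
  Position 5 ('e'): window [2,5] length 4
  Position 6 ('h'): window [2,6] length 5 -- new best
  Position 7 ('f'): window [2,7] length 6 -- new best
  Position 8 ('e'): repeat (last at 5), move window start to 6
  Position 8 ('e'): window [6,8] length 3
  Position 9 ('d'): window [6,9] length 4
  Position 10 ('f'): repeat (last at 7), move window start to 8
  Position 10 ('f'): window [8,10] length 3
  Position 11 ('a'): window [8,11] length 4
Longest substring with no repeats: "gcaehf" with length 6

6
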